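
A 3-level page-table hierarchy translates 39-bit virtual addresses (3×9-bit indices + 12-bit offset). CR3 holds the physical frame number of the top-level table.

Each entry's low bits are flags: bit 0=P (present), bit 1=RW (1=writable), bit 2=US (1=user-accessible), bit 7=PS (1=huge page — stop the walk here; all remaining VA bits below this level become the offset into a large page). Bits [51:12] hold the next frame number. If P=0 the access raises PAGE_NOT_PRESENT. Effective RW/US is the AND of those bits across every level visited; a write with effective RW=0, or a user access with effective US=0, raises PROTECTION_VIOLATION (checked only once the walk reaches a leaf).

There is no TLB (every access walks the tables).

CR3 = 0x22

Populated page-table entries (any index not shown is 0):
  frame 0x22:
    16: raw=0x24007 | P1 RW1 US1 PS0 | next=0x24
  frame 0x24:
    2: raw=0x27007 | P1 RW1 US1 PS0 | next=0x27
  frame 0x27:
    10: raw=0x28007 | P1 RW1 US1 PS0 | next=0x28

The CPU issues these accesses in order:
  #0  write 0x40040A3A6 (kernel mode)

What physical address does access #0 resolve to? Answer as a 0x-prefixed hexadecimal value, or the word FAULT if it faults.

Trace:
#0 VA=0x40040A3A6 (w,kernel):
  [0] read 0x22 idx=16: raw=0x24007 flags P=1 W=1 U=1 S=0
  [1] read 0x24 idx=2: raw=0x27007 flags P=1 W=1 U=1 S=0
  [2] read 0x27 idx=10: raw=0x28007 flags P=1 W=1 U=1 S=0
  → PA=0x283A6  (3 entries read)

Access #0 PA: 0x283A6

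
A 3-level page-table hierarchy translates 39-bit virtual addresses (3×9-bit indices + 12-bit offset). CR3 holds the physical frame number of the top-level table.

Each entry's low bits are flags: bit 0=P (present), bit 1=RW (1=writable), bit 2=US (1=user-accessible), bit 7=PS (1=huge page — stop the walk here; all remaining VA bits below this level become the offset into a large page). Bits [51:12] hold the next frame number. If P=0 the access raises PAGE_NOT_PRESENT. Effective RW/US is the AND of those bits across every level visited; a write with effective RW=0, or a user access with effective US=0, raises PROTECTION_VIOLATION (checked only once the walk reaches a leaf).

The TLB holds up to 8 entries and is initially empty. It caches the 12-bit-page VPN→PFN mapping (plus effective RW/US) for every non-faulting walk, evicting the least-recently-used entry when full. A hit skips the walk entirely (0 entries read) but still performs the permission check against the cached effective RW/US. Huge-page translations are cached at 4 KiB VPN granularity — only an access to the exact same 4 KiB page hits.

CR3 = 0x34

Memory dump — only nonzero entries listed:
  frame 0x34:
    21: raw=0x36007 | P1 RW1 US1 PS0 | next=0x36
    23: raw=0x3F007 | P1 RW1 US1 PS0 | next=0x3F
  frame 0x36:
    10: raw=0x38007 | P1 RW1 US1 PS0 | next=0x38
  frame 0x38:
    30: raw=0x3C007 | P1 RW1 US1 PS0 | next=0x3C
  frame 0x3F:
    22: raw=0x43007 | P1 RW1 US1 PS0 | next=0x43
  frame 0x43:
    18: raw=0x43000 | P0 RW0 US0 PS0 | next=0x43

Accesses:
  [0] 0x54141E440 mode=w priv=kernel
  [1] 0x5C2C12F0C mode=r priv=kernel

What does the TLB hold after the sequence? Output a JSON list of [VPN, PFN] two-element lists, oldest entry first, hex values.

Per-access translation:
#0 VA=0x54141E440 (w,kernel):
  L0 @0x34[21] → 0x36007  P=1,RW=1,US=1,PS=0
  L1 @0x36[10] → 0x38007  P=1,RW=1,US=1,PS=0
  L2 @0x38[30] → 0x3C007  P=1,RW=1,US=1,PS=0
  ⇒ phys 0x3C440  [3 reads]
#1 VA=0x5C2C12F0C (r,kernel):
  L0 @0x34[23] → 0x3F007  P=1,RW=1,US=1,PS=0
  L1 @0x3F[22] → 0x43007  P=1,RW=1,US=1,PS=0
  L2 @0x43[18] → 0x43000  P=0,RW=0,US=0,PS=0
  ✗ PAGE_NOT_PRESENT  [3 reads]

TLB: [["0x54141E", "0x3C"]]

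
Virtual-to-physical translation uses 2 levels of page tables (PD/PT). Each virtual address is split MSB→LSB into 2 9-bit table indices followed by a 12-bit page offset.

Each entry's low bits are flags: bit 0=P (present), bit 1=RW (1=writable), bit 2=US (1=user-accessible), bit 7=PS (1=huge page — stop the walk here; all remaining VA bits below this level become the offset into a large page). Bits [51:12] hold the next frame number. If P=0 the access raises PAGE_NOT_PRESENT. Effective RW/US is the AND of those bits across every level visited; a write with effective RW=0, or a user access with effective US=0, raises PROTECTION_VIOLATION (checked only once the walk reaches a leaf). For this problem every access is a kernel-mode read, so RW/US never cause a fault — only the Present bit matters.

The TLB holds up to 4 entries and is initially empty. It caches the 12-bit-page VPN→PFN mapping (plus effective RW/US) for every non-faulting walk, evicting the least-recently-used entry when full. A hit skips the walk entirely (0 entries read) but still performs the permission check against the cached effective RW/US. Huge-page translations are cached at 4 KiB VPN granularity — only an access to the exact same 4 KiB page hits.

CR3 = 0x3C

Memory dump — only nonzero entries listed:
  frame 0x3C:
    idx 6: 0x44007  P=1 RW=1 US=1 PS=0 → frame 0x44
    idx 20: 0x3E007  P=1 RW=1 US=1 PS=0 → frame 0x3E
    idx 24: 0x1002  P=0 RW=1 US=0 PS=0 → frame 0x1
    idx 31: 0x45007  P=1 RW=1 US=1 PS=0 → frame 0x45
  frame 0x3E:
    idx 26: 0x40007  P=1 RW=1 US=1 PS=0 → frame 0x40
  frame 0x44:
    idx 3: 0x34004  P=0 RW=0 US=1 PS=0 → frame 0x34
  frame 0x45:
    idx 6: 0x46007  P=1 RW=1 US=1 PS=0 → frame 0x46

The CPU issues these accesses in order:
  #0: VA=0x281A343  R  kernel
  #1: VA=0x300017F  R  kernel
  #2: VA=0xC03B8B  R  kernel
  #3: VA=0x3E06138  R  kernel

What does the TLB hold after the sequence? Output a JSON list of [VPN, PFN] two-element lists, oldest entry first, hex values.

Trace:
#0 VA=0x281A343 (r,kernel):
  L0: frame=0x3C idx=20 entry=0x3E007 [P=1 RW=1 US=1 PS=0]
  L1: frame=0x3E idx=26 entry=0x40007 [P=1 RW=1 US=1 PS=0]
  ✓ 0x40343  — 2 lookups
#1 VA=0x300017F (r,kernel):
  L0: frame=0x3C idx=24 entry=0x1002 [P=0 RW=1 US=0 PS=0]
  → PAGE_NOT_PRESENT  (1 entries read)
#2 VA=0xC03B8B (r,kernel):
  L0: frame=0x3C idx=6 entry=0x44007 [P=1 RW=1 US=1 PS=0]
  L1: frame=0x44 idx=3 entry=0x34004 [P=0 RW=0 US=1 PS=0]
  → PAGE_NOT_PRESENT  (2 entries read)
#3 VA=0x3E06138 (r,kernel):
  L0: frame=0x3C idx=31 entry=0x45007 [P=1 RW=1 US=1 PS=0]
  L1: frame=0x45 idx=6 entry=0x46007 [P=1 RW=1 US=1 PS=0]
  ✓ 0x46138  — 2 lookups

TLB: [["0x281A", "0x40"], ["0x3E06", "0x46"]]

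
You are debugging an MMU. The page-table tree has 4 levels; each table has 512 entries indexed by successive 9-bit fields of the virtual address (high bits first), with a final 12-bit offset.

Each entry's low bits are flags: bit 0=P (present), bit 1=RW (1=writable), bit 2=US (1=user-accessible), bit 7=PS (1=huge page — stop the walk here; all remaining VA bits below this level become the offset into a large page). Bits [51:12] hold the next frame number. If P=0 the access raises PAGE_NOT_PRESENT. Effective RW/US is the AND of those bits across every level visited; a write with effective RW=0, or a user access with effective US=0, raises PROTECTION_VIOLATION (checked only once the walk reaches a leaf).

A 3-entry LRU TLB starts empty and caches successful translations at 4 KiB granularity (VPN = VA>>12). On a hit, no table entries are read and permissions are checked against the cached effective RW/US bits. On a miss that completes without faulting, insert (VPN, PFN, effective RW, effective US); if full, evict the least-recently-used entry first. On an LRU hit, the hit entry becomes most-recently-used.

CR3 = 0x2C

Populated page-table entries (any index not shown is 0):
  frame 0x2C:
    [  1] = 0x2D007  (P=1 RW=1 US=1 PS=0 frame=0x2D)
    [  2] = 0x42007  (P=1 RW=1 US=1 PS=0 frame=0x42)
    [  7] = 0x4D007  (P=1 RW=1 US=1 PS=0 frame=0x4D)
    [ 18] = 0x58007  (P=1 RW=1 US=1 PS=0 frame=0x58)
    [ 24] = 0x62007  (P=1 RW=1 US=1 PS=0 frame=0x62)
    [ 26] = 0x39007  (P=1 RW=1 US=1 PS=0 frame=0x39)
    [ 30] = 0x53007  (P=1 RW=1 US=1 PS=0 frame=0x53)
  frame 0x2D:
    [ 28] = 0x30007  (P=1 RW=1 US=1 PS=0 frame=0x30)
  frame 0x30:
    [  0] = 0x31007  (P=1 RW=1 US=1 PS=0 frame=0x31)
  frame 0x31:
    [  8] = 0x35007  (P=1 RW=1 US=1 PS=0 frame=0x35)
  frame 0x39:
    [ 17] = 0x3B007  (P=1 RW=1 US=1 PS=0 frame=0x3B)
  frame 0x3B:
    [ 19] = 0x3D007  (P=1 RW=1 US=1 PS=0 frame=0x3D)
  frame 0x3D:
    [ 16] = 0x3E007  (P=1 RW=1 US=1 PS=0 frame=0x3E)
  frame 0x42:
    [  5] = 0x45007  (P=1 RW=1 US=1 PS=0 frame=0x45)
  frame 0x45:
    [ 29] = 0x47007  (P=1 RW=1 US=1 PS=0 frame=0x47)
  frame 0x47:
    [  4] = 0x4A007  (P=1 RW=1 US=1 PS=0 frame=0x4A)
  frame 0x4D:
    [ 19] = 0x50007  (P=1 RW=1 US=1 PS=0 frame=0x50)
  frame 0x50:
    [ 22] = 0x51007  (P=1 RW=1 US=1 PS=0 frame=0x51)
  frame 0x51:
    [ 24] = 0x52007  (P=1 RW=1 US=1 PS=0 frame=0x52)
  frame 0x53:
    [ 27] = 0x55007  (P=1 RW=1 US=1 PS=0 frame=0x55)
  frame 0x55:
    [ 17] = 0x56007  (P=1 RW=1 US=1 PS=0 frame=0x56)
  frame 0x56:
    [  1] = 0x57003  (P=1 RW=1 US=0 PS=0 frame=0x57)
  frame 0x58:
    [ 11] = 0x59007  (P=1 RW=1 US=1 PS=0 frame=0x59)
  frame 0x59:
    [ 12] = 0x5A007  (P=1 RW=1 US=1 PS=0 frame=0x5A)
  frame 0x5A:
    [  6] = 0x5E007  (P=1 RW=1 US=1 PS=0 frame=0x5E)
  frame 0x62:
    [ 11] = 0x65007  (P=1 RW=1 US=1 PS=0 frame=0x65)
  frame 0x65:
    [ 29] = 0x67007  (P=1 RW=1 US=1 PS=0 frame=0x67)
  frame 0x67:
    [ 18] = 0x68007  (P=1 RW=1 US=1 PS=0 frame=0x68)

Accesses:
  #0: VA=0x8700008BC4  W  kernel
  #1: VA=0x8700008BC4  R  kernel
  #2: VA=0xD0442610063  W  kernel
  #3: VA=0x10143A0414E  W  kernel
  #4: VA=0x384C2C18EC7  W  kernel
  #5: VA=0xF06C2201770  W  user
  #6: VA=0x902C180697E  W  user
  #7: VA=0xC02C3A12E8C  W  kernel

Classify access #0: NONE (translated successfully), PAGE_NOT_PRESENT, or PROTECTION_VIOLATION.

Per-access translation:
#0 VA=0x8700008BC4 (w,kernel):
  lvl0: tbl 0x2C, slot 1 ⇒ 0x2D007 (P1/RW1/US1/PS0)
  lvl1: tbl 0x2D, slot 28 ⇒ 0x30007 (P1/RW1/US1/PS0)
  lvl2: tbl 0x30, slot 0 ⇒ 0x31007 (P1/RW1/US1/PS0)
  lvl3: tbl 0x31, slot 8 ⇒ 0x35007 (P1/RW1/US1/PS0)
  → PA=0x35BC4  (4 entries read)
#1 VA=0x8700008BC4 (r,kernel):
  TLB hit vpn=0x8700008 → PA=0x35BC4
#2 VA=0xD0442610063 (w,kernel):
  lvl0: tbl 0x2C, slot 26 ⇒ 0x39007 (P1/RW1/US1/PS0)
  lvl1: tbl 0x39, slot 17 ⇒ 0x3B007 (P1/RW1/US1/PS0)
  lvl2: tbl 0x3B, slot 19 ⇒ 0x3D007 (P1/RW1/US1/PS0)
  lvl3: tbl 0x3D, slot 16 ⇒ 0x3E007 (P1/RW1/US1/PS0)
  → PA=0x3E063  (4 entries read)
#3 VA=0x10143A0414E (w,kernel):
  lvl0: tbl 0x2C, slot 2 ⇒ 0x42007 (P1/RW1/US1/PS0)
  lvl1: tbl 0x42, slot 5 ⇒ 0x45007 (P1/RW1/US1/PS0)
  lvl2: tbl 0x45, slot 29 ⇒ 0x47007 (P1/RW1/US1/PS0)
  lvl3: tbl 0x47, slot 4 ⇒ 0x4A007 (P1/RW1/US1/PS0)
  → PA=0x4A14E  (4 entries read)
#4 VA=0x384C2C18EC7 (w,kernel):
  lvl0: tbl 0x2C, slot 7 ⇒ 0x4D007 (P1/RW1/US1/PS0)
  lvl1: tbl 0x4D, slot 19 ⇒ 0x50007 (P1/RW1/US1/PS0)
  lvl2: tbl 0x50, slot 22 ⇒ 0x51007 (P1/RW1/US1/PS0)
  lvl3: tbl 0x51, slot 24 ⇒ 0x52007 (P1/RW1/US1/PS0)
  → PA=0x52EC7  (4 entries read)
#5 VA=0xF06C2201770 (w,user):
  lvl0: tbl 0x2C, slot 30 ⇒ 0x53007 (P1/RW1/US1/PS0)
  lvl1: tbl 0x53, slot 27 ⇒ 0x55007 (P1/RW1/US1/PS0)
  lvl2: tbl 0x55, slot 17 ⇒ 0x56007 (P1/RW1/US1/PS0)
  lvl3: tbl 0x56, slot 1 ⇒ 0x57003 (P1/RW1/US0/PS0)
  ⇒ fault: PROTECTION_VIOLATION  — 4 lookups
#6 VA=0x902C180697E (w,user):
  lvl0: tbl 0x2C, slot 18 ⇒ 0x58007 (P1/RW1/US1/PS0)
  lvl1: tbl 0x58, slot 11 ⇒ 0x59007 (P1/RW1/US1/PS0)
  lvl2: tbl 0x59, slot 12 ⇒ 0x5A007 (P1/RW1/US1/PS0)
  lvl3: tbl 0x5A, slot 6 ⇒ 0x5E007 (P1/RW1/US1/PS0)
  → PA=0x5E97E  (4 entries read)
#7 VA=0xC02C3A12E8C (w,kernel):
  lvl0: tbl 0x2C, slot 24 ⇒ 0x62007 (P1/RW1/US1/PS0)
  lvl1: tbl 0x62, slot 11 ⇒ 0x65007 (P1/RW1/US1/PS0)
  lvl2: tbl 0x65, slot 29 ⇒ 0x67007 (P1/RW1/US1/PS0)
  lvl3: tbl 0x67, slot 18 ⇒ 0x68007 (P1/RW1/US1/PS0)
  → PA=0x68E8C  (4 entries read)

Access #0 fault: NONE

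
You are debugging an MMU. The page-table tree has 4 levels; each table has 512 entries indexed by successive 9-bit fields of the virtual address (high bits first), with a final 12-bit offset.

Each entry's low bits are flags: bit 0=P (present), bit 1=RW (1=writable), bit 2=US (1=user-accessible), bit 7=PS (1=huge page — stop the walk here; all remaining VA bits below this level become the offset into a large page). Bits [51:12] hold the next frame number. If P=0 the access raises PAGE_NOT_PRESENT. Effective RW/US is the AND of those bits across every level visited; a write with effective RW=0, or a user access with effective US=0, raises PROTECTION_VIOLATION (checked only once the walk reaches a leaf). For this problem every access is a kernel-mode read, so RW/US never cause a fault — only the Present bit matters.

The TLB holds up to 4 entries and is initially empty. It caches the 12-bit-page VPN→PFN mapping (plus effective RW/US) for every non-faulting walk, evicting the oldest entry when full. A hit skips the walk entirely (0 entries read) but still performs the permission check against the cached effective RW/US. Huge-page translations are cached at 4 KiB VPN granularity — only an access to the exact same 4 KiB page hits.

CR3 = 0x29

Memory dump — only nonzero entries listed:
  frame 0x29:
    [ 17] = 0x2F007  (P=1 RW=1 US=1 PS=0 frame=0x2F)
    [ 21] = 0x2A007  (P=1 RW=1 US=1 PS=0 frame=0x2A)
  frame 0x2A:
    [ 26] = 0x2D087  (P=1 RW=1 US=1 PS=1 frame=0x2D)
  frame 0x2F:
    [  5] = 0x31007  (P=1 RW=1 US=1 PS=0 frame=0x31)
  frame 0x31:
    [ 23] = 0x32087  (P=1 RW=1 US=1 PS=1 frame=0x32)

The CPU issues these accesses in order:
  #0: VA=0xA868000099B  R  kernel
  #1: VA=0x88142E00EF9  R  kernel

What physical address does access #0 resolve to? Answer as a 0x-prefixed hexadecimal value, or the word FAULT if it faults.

Per-access translation:
#0 VA=0xA868000099B (r,kernel):
  lvl0: tbl 0x29, slot 21 ⇒ 0x2A007 (P1/RW1/US1/PS0)
  lvl1: tbl 0x2A, slot 26 ⇒ 0x2D087 (P1/RW1/US1/PS1)
  → PA=0x2D99B (huge @L1)  (2 entries read)
#1 VA=0x88142E00EF9 (r,kernel):
  lvl0: tbl 0x29, slot 17 ⇒ 0x2F007 (P1/RW1/US1/PS0)
  lvl1: tbl 0x2F, slot 5 ⇒ 0x31007 (P1/RW1/US1/PS0)
  lvl2: tbl 0x31, slot 23 ⇒ 0x32087 (P1/RW1/US1/PS1)
  → PA=0x32EF9 (huge @L2)  (3 entries read)

Access #0 PA: 0x2D99B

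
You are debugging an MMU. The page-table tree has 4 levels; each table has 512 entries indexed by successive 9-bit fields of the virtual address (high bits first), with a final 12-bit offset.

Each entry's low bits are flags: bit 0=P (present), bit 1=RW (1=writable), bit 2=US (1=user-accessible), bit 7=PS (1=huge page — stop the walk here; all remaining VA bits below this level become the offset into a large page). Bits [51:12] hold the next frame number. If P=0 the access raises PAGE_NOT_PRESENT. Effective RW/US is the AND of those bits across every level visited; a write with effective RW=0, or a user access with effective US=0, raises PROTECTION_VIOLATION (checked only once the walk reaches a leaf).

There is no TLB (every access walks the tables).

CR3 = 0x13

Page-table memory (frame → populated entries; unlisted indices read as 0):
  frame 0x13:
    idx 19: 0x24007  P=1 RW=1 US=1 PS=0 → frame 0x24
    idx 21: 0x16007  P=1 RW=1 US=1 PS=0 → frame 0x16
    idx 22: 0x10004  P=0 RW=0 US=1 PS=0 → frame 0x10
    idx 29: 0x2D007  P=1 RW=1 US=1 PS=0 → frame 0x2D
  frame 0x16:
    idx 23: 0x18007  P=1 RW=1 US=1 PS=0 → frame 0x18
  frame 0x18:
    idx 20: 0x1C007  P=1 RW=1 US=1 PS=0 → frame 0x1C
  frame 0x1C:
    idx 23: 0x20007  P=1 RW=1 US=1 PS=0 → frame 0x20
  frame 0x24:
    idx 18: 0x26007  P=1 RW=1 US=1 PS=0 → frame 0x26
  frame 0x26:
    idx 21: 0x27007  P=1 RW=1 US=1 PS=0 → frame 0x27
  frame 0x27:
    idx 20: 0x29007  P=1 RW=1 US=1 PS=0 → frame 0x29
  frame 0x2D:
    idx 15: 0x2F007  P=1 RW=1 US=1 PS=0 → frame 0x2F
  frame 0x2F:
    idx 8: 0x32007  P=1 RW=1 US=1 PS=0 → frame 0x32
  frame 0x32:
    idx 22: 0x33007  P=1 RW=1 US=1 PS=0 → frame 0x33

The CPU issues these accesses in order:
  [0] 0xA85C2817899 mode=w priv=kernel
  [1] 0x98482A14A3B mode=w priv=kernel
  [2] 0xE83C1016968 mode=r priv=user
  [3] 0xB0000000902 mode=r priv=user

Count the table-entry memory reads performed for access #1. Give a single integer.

Walk each access:
#0 VA=0xA85C2817899 (w,kernel):
  lvl0: tbl 0x13, slot 21 ⇒ 0x16007 (P1/RW1/US1/PS0)
  lvl1: tbl 0x16, slot 23 ⇒ 0x18007 (P1/RW1/US1/PS0)
  lvl2: tbl 0x18, slot 20 ⇒ 0x1C007 (P1/RW1/US1/PS0)
  lvl3: tbl 0x1C, slot 23 ⇒ 0x20007 (P1/RW1/US1/PS0)
  → PA=0x20899  (4 entries read)
#1 VA=0x98482A14A3B (w,kernel):
  lvl0: tbl 0x13, slot 19 ⇒ 0x24007 (P1/RW1/US1/PS0)
  lvl1: tbl 0x24, slot 18 ⇒ 0x26007 (P1/RW1/US1/PS0)
  lvl2: tbl 0x26, slot 21 ⇒ 0x27007 (P1/RW1/US1/PS0)
  lvl3: tbl 0x27, slot 20 ⇒ 0x29007 (P1/RW1/US1/PS0)
  → PA=0x29A3B  (4 entries read)
#2 VA=0xE83C1016968 (r,user):
  lvl0: tbl 0x13, slot 29 ⇒ 0x2D007 (P1/RW1/US1/PS0)
  lvl1: tbl 0x2D, slot 15 ⇒ 0x2F007 (P1/RW1/US1/PS0)
  lvl2: tbl 0x2F, slot 8 ⇒ 0x32007 (P1/RW1/US1/PS0)
  lvl3: tbl 0x32, slot 22 ⇒ 0x33007 (P1/RW1/US1/PS0)
  → PA=0x33968  (4 entries read)
#3 VA=0xB0000000902 (r,user):
  lvl0: tbl 0x13, slot 22 ⇒ 0x10004 (P0/RW0/US1/PS0)
  ✗ PAGE_NOT_PRESENT  [1 reads]

Entries read for #1: 4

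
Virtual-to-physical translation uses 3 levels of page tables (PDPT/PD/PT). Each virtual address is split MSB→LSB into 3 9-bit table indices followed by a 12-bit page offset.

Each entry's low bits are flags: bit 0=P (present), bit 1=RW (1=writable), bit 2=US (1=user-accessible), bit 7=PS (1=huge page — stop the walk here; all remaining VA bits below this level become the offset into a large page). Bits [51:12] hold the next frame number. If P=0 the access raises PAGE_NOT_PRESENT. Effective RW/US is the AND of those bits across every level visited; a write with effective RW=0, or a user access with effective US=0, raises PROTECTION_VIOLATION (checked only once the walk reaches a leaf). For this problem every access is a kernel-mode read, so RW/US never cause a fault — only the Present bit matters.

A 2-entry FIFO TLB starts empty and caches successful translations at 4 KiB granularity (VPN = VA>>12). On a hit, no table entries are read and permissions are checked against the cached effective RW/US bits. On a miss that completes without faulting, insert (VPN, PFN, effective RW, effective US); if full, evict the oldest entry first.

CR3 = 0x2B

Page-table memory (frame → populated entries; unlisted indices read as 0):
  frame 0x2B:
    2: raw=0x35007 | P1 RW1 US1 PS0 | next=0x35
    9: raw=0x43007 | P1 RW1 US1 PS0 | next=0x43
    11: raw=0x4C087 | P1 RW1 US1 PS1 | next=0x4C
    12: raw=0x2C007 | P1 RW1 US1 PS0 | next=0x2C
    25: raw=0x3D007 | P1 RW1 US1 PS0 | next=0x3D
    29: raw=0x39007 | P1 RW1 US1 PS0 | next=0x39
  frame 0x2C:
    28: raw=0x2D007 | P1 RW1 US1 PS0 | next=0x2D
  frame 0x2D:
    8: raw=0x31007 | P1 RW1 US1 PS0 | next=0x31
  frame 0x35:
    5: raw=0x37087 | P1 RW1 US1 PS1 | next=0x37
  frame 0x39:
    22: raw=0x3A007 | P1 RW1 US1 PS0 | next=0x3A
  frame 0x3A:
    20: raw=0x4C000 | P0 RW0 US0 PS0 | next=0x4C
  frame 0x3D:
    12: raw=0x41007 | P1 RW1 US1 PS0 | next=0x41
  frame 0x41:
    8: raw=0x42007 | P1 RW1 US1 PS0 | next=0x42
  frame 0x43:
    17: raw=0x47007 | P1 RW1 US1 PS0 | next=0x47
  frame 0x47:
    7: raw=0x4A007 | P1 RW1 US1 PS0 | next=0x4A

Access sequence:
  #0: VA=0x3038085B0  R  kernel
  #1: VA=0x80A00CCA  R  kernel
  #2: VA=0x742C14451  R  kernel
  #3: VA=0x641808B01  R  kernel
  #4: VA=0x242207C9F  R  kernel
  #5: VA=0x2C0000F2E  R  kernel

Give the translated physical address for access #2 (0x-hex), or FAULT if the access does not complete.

Trace:
#0 VA=0x3038085B0 (r,kernel):
  L0 @0x2B[12] → 0x2C007  P=1,RW=1,US=1,PS=0
  L1 @0x2C[28] → 0x2D007  P=1,RW=1,US=1,PS=0
  L2 @0x2D[8] → 0x31007  P=1,RW=1,US=1,PS=0
  → PA=0x315B0  (3 entries read)
#1 VA=0x80A00CCA (r,kernel):
  L0 @0x2B[2] → 0x35007  P=1,RW=1,US=1,PS=0
  L1 @0x35[5] → 0x37087  P=1,RW=1,US=1,PS=1
  → PA=0x37CCA (huge @L1)  (2 entries read)
#2 VA=0x742C14451 (r,kernel):
  L0 @0x2B[29] → 0x39007  P=1,RW=1,US=1,PS=0
  L1 @0x39[22] → 0x3A007  P=1,RW=1,US=1,PS=0
  L2 @0x3A[20] → 0x4C000  P=0,RW=0,US=0,PS=0
  → PAGE_NOT_PRESENT  (3 entries read)
#3 VA=0x641808B01 (r,kernel):
  L0 @0x2B[25] → 0x3D007  P=1,RW=1,US=1,PS=0
  L1 @0x3D[12] → 0x41007  P=1,RW=1,US=1,PS=0
  L2 @0x41[8] → 0x42007  P=1,RW=1,US=1,PS=0
  → PA=0x42B01  (3 entries read)
#4 VA=0x242207C9F (r,kernel):
  L0 @0x2B[9] → 0x43007  P=1,RW=1,US=1,PS=0
  L1 @0x43[17] → 0x47007  P=1,RW=1,US=1,PS=0
  L2 @0x47[7] → 0x4A007  P=1,RW=1,US=1,PS=0
  → PA=0x4AC9F  (3 entries read)
#5 VA=0x2C0000F2E (r,kernel):
  L0 @0x2B[11] → 0x4C087  P=1,RW=1,US=1,PS=1
  → PA=0x4CF2E (huge @L0)  (1 entries read)

Access #2 PA: FAULT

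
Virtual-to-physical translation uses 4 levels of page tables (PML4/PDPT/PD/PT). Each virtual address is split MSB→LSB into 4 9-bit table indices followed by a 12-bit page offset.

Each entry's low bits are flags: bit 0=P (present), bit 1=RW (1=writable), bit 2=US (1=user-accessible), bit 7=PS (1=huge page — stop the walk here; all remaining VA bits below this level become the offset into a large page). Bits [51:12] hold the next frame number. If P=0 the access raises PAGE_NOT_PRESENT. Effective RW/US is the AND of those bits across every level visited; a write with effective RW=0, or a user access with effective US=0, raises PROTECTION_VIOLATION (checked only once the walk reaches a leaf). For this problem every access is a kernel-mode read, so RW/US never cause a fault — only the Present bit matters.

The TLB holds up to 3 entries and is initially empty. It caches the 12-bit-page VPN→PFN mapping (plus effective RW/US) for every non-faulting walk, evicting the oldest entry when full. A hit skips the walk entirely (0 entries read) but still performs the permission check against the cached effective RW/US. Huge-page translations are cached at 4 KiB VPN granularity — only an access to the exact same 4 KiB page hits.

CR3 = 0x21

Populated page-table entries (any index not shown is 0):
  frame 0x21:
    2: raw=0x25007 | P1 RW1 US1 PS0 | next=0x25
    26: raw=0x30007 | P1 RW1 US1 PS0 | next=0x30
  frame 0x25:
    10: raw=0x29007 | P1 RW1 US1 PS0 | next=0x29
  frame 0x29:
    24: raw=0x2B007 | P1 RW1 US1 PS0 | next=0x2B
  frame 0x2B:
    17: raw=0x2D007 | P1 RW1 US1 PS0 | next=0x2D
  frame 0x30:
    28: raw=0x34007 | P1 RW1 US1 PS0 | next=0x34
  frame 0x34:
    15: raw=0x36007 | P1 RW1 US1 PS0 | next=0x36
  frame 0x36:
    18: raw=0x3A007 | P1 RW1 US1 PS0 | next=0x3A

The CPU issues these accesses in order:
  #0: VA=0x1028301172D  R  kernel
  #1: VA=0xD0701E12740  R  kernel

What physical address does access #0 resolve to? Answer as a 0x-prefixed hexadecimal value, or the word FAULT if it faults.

Trace:
#0 VA=0x1028301172D (r,kernel):
  lvl0: tbl 0x21, slot 2 ⇒ 0x25007 (P1/RW1/US1/PS0)
  lvl1: tbl 0x25, slot 10 ⇒ 0x29007 (P1/RW1/US1/PS0)
  lvl2: tbl 0x29, slot 24 ⇒ 0x2B007 (P1/RW1/US1/PS0)
  lvl3: tbl 0x2B, slot 17 ⇒ 0x2D007 (P1/RW1/US1/PS0)
  ✓ 0x2D72D  — 4 lookups
#1 VA=0xD0701E12740 (r,kernel):
  lvl0: tbl 0x21, slot 26 ⇒ 0x30007 (P1/RW1/US1/PS0)
  lvl1: tbl 0x30, slot 28 ⇒ 0x34007 (P1/RW1/US1/PS0)
  lvl2: tbl 0x34, slot 15 ⇒ 0x36007 (P1/RW1/US1/PS0)
  lvl3: tbl 0x36, slot 18 ⇒ 0x3A007 (P1/RW1/US1/PS0)
  ✓ 0x3A740  — 4 lookups

Access #0 PA: 0x2D72D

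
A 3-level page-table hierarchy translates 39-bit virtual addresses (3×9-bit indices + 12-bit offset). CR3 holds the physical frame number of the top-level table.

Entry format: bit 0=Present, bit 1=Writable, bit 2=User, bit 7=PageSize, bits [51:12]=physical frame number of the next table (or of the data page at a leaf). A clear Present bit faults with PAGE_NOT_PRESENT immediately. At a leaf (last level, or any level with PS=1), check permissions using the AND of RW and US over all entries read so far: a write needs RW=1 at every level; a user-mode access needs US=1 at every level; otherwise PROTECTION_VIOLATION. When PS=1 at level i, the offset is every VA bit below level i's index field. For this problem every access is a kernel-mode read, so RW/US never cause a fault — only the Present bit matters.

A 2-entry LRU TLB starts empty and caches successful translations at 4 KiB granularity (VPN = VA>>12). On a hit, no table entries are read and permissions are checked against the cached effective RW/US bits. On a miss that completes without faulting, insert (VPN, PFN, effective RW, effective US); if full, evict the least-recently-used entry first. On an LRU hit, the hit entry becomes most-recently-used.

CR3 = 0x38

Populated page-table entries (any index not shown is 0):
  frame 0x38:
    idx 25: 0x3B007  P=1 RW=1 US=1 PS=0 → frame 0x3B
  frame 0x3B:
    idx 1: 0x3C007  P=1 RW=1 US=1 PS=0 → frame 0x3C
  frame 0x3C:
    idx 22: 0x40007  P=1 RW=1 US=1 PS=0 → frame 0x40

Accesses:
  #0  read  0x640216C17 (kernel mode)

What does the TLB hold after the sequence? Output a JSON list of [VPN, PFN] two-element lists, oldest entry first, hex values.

Trace:
#0 VA=0x640216C17 (r,kernel):
  L0: frame=0x38 idx=25 entry=0x3B007 [P=1 RW=1 US=1 PS=0]
  L1: frame=0x3B idx=1 entry=0x3C007 [P=1 RW=1 US=1 PS=0]
  L2: frame=0x3C idx=22 entry=0x40007 [P=1 RW=1 US=1 PS=0]
  ⇒ phys 0x40C17  [3 reads]

TLB: [["0x640216", "0x40"]]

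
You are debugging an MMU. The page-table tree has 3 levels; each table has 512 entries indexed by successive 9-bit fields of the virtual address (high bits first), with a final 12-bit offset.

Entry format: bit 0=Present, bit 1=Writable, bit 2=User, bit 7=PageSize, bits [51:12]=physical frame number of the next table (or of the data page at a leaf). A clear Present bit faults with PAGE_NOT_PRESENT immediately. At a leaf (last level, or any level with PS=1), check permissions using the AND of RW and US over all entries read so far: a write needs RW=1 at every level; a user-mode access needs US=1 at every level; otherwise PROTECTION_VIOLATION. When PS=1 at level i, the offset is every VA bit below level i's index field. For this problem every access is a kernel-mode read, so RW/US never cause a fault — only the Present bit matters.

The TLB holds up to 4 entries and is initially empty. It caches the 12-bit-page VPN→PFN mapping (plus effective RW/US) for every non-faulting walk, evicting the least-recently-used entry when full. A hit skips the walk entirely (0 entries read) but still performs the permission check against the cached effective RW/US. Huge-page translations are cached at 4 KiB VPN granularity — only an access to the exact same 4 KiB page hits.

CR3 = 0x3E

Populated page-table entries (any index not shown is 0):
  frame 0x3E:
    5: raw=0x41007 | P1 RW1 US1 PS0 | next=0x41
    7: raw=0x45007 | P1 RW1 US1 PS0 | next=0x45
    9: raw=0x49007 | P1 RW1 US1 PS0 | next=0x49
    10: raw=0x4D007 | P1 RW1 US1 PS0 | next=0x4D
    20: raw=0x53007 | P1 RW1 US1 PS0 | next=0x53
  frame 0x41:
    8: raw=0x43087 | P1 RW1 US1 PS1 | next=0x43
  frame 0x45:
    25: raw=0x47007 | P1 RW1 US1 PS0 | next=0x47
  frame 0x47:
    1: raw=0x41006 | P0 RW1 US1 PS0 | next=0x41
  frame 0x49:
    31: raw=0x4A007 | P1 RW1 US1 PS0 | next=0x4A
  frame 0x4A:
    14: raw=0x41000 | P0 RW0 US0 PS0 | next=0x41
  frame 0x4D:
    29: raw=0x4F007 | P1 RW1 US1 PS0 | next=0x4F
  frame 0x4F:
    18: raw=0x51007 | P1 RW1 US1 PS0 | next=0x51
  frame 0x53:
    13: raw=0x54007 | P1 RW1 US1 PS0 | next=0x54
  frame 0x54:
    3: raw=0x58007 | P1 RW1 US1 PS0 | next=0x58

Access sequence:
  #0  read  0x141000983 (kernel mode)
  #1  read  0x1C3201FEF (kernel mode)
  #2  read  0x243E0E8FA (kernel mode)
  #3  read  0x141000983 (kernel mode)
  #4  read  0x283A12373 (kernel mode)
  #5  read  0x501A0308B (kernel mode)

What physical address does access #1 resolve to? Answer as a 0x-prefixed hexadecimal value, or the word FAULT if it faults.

Per-access translation:
#0 VA=0x141000983 (r,kernel):
  L0: frame=0x3E idx=5 entry=0x41007 [P=1 RW=1 US=1 PS=0]
  L1: frame=0x41 idx=8 entry=0x43087 [P=1 RW=1 US=1 PS=1]
  ✓ 0x43983 (huge @L1)  — 2 lookups
#1 VA=0x1C3201FEF (r,kernel):
  L0: frame=0x3E idx=7 entry=0x45007 [P=1 RW=1 US=1 PS=0]
  L1: frame=0x45 idx=25 entry=0x47007 [P=1 RW=1 US=1 PS=0]
  L2: frame=0x47 idx=1 entry=0x41006 [P=0 RW=1 US=1 PS=0]
  ⇒ fault: PAGE_NOT_PRESENT  — 3 lookups
#2 VA=0x243E0E8FA (r,kernel):
  L0: frame=0x3E idx=9 entry=0x49007 [P=1 RW=1 US=1 PS=0]
  L1: frame=0x49 idx=31 entry=0x4A007 [P=1 RW=1 US=1 PS=0]
  L2: frame=0x4A idx=14 entry=0x41000 [P=0 RW=0 US=0 PS=0]
  ⇒ fault: PAGE_NOT_PRESENT  — 3 lookups
#3 VA=0x141000983 (r,kernel):
  TLB hit vpn=0x141000 → PA=0x43983
#4 VA=0x283A12373 (r,kernel):
  L0: frame=0x3E idx=10 entry=0x4D007 [P=1 RW=1 US=1 PS=0]
  L1: frame=0x4D idx=29 entry=0x4F007 [P=1 RW=1 US=1 PS=0]
  L2: frame=0x4F idx=18 entry=0x51007 [P=1 RW=1 US=1 PS=0]
  ✓ 0x51373  — 3 lookups
#5 VA=0x501A0308B (r,kernel):
  L0: frame=0x3E idx=20 entry=0x53007 [P=1 RW=1 US=1 PS=0]
  L1: frame=0x53 idx=13 entry=0x54007 [P=1 RW=1 US=1 PS=0]
  L2: frame=0x54 idx=3 entry=0x58007 [P=1 RW=1 US=1 PS=0]
  ✓ 0x5808B  — 3 lookups

Access #1 PA: FAULT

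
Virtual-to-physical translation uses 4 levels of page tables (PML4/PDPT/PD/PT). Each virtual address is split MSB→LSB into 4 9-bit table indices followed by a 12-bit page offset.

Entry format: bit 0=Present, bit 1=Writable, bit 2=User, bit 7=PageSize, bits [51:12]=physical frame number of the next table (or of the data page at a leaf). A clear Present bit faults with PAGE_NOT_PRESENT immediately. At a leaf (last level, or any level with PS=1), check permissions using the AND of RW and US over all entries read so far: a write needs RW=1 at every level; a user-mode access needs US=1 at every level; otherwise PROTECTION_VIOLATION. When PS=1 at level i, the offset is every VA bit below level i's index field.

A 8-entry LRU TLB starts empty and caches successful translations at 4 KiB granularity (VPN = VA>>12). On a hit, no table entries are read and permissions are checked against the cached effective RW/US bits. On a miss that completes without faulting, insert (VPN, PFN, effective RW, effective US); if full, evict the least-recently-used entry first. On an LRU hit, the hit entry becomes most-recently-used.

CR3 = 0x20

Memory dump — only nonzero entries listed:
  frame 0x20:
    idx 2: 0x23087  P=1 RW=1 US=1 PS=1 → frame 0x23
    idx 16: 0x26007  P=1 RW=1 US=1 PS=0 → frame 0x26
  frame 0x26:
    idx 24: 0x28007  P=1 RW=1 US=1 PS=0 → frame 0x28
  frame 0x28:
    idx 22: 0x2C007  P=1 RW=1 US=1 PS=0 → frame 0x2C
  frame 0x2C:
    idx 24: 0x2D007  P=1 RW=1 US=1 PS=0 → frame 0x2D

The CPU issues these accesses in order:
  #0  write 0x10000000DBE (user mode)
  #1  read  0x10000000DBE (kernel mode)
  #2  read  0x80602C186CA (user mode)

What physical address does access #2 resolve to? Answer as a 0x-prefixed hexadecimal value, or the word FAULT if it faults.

Per-access translation:
#0 VA=0x10000000DBE (w,user):
  lvl0: tbl 0x20, slot 2 ⇒ 0x23087 (P1/RW1/US1/PS1)
  ⇒ phys 0x23DBE (huge @L0)  [1 reads]
#1 VA=0x10000000DBE (r,kernel):
  TLB hit vpn=0x10000000 → PA=0x23DBE
#2 VA=0x80602C186CA (r,user):
  lvl0: tbl 0x20, slot 16 ⇒ 0x26007 (P1/RW1/US1/PS0)
  lvl1: tbl 0x26, slot 24 ⇒ 0x28007 (P1/RW1/US1/PS0)
  lvl2: tbl 0x28, slot 22 ⇒ 0x2C007 (P1/RW1/US1/PS0)
  lvl3: tbl 0x2C, slot 24 ⇒ 0x2D007 (P1/RW1/US1/PS0)
  ⇒ phys 0x2D6CA  [4 reads]

Access #2 PA: 0x2D6CA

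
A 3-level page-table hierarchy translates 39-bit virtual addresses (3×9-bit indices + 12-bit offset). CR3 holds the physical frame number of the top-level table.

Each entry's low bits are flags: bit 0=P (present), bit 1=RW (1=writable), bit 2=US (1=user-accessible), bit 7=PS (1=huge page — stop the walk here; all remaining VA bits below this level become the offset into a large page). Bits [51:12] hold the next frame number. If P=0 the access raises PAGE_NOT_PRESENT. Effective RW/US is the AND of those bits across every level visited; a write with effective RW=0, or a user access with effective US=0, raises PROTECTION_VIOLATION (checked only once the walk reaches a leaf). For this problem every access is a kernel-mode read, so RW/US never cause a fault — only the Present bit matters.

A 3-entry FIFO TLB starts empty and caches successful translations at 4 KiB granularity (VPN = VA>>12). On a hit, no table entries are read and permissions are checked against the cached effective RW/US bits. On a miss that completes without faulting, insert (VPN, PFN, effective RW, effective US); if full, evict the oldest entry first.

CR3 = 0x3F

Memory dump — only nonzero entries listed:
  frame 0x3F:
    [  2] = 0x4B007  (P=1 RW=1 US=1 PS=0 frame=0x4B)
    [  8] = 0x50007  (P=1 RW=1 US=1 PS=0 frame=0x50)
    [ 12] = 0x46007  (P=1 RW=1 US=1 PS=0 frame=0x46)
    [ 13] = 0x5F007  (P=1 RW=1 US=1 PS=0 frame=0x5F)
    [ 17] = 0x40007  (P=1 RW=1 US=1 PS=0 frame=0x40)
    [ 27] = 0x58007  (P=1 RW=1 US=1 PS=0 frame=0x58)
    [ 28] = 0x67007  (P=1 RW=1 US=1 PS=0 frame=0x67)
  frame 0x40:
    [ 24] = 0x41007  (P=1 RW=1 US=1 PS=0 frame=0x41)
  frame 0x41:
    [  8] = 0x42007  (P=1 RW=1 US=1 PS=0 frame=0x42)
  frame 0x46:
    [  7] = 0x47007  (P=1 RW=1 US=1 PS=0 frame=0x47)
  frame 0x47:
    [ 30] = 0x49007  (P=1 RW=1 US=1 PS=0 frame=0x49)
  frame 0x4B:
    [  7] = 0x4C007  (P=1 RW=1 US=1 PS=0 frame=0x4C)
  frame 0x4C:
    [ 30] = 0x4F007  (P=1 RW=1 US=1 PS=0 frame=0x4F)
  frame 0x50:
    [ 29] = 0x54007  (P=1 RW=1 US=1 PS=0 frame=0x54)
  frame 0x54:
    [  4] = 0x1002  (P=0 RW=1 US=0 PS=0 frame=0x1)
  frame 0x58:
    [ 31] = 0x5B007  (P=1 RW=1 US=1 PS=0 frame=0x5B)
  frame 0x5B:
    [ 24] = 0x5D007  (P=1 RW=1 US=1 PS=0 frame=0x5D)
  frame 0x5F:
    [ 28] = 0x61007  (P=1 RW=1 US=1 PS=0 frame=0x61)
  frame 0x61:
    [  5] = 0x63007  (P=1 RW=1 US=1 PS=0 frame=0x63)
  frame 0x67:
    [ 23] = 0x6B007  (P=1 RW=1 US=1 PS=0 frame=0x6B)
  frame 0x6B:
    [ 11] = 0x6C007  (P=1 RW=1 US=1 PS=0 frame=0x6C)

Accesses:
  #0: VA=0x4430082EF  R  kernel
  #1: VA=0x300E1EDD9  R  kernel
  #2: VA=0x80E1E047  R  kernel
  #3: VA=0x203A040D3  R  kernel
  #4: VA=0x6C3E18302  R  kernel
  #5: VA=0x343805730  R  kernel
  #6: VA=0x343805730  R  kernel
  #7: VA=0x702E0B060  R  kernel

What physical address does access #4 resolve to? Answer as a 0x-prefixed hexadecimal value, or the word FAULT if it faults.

Per-access translation:
#0 VA=0x4430082EF (r,kernel):
  [0] read 0x3F idx=17: raw=0x40007 flags P=1 W=1 U=1 S=0
  [1] read 0x40 idx=24: raw=0x41007 flags P=1 W=1 U=1 S=0
  [2] read 0x41 idx=8: raw=0x42007 flags P=1 W=1 U=1 S=0
  → PA=0x422EF  (3 entries read)
#1 VA=0x300E1EDD9 (r,kernel):
  [0] read 0x3F idx=12: raw=0x46007 flags P=1 W=1 U=1 S=0
  [1] read 0x46 idx=7: raw=0x47007 flags P=1 W=1 U=1 S=0
  [2] read 0x47 idx=30: raw=0x49007 flags P=1 W=1 U=1 S=0
  → PA=0x49DD9  (3 entries read)
#2 VA=0x80E1E047 (r,kernel):
  [0] read 0x3F idx=2: raw=0x4B007 flags P=1 W=1 U=1 S=0
  [1] read 0x4B idx=7: raw=0x4C007 flags P=1 W=1 U=1 S=0
  [2] read 0x4C idx=30: raw=0x4F007 flags P=1 W=1 U=1 S=0
  → PA=0x4F047  (3 entries read)
#3 VA=0x203A040D3 (r,kernel):
  [0] read 0x3F idx=8: raw=0x50007 flags P=1 W=1 U=1 S=0
  [1] read 0x50 idx=29: raw=0x54007 flags P=1 W=1 U=1 S=0
  [2] read 0x54 idx=4: raw=0x1002 flags P=0 W=1 U=0 S=0
  → PAGE_NOT_PRESENT  (3 entries read)
#4 VA=0x6C3E18302 (r,kernel):
  [0] read 0x3F idx=27: raw=0x58007 flags P=1 W=1 U=1 S=0
  [1] read 0x58 idx=31: raw=0x5B007 flags P=1 W=1 U=1 S=0
  [2] read 0x5B idx=24: raw=0x5D007 flags P=1 W=1 U=1 S=0
  → PA=0x5D302  (3 entries read)
#5 VA=0x343805730 (r,kernel):
  [0] read 0x3F idx=13: raw=0x5F007 flags P=1 W=1 U=1 S=0
  [1] read 0x5F idx=28: raw=0x61007 flags P=1 W=1 U=1 S=0
  [2] read 0x61 idx=5: raw=0x63007 flags P=1 W=1 U=1 S=0
  → PA=0x63730  (3 entries read)
#6 VA=0x343805730 (r,kernel):
  TLB hit vpn=0x343805 → PA=0x63730
#7 VA=0x702E0B060 (r,kernel):
  [0] read 0x3F idx=28: raw=0x67007 flags P=1 W=1 U=1 S=0
  [1] read 0x67 idx=23: raw=0x6B007 flags P=1 W=1 U=1 S=0
  [2] read 0x6B idx=11: raw=0x6C007 flags P=1 W=1 U=1 S=0
  → PA=0x6C060  (3 entries read)

Access #4 PA: 0x5D302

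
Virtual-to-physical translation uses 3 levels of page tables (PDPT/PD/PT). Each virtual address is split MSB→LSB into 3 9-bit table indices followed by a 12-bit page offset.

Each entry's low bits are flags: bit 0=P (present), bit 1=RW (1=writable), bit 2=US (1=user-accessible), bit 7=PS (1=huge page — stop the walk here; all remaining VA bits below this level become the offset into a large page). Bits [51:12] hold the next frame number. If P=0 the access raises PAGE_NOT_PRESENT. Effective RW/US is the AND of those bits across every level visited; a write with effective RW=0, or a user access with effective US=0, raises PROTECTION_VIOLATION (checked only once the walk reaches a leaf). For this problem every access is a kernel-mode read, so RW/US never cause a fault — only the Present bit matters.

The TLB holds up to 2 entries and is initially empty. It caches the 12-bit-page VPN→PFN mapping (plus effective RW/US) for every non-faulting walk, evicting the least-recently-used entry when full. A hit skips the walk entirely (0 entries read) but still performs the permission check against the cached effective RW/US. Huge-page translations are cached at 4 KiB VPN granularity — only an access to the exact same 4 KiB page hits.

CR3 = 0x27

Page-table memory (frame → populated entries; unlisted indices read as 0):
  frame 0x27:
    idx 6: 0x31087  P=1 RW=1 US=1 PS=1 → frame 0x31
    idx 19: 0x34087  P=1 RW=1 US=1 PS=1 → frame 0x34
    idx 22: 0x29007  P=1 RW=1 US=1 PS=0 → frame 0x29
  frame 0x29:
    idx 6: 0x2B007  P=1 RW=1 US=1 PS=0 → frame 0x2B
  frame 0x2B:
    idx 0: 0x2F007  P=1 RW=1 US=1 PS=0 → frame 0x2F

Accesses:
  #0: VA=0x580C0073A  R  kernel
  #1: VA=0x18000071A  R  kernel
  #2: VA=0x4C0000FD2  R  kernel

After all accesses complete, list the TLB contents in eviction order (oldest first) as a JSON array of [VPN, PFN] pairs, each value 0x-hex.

Walk each access:
#0 VA=0x580C0073A (r,kernel):
  [0] read 0x27 idx=22: raw=0x29007 flags P=1 W=1 U=1 S=0
  [1] read 0x29 idx=6: raw=0x2B007 flags P=1 W=1 U=1 S=0
  [2] read 0x2B idx=0: raw=0x2F007 flags P=1 W=1 U=1 S=0
  ⇒ phys 0x2F73A  [3 reads]
#1 VA=0x18000071A (r,kernel):
  [0] read 0x27 idx=6: raw=0x31087 flags P=1 W=1 U=1 S=1
  ⇒ phys 0x3171A (huge @L0)  [1 reads]
#2 VA=0x4C0000FD2 (r,kernel):
  [0] read 0x27 idx=19: raw=0x34087 flags P=1 W=1 U=1 S=1
  ⇒ phys 0x34FD2 (huge @L0)  [1 reads]

TLB: [["0x180000", "0x31"], ["0x4C0000", "0x34"]]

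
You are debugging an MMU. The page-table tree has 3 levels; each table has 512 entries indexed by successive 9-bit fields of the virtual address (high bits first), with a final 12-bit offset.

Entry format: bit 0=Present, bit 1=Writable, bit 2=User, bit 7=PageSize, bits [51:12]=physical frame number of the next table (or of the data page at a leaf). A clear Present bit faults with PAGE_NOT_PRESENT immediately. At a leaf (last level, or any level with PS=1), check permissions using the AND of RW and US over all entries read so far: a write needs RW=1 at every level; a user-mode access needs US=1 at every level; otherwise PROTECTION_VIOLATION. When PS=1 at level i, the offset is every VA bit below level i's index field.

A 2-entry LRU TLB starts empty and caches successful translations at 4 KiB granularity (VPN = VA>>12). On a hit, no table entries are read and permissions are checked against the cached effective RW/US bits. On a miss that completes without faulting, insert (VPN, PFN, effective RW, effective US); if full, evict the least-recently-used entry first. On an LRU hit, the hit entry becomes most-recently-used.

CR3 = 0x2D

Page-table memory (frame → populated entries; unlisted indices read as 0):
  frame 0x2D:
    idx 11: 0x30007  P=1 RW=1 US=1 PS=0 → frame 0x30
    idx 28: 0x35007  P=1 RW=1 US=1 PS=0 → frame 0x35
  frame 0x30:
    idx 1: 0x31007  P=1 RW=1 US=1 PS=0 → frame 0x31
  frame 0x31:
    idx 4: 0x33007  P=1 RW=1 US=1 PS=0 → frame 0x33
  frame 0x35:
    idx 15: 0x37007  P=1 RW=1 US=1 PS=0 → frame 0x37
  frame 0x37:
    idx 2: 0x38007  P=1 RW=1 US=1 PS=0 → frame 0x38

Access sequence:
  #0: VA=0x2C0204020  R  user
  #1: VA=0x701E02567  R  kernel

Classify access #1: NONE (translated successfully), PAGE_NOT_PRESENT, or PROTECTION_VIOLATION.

Walk each access:
#0 VA=0x2C0204020 (r,user):
  [0] read 0x2D idx=11: raw=0x30007 flags P=1 W=1 U=1 S=0
  [1] read 0x30 idx=1: raw=0x31007 flags P=1 W=1 U=1 S=0
  [2] read 0x31 idx=4: raw=0x33007 flags P=1 W=1 U=1 S=0
  ✓ 0x33020  — 3 lookups
#1 VA=0x701E02567 (r,kernel):
  [0] read 0x2D idx=28: raw=0x35007 flags P=1 W=1 U=1 S=0
  [1] read 0x35 idx=15: raw=0x37007 flags P=1 W=1 U=1 S=0
  [2] read 0x37 idx=2: raw=0x38007 flags P=1 W=1 U=1 S=0
  ✓ 0x38567  — 3 lookups

Access #1 fault: NONE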